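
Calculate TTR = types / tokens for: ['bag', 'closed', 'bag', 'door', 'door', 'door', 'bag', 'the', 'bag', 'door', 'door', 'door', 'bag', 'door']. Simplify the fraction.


Tokens: 14
Unique types: ('bag', 'closed', 'door', 'the') = 4
TTR = 4/14
Simplify: divide both by 2 -> 2/7
TTR = 2/7

2/7


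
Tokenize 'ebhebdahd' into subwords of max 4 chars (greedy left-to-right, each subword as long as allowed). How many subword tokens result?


'ebhebdahd' has 9 characters.
Chunking with max size 4:
  Chunk 1: 'ebhe' (positions 0-3)
  Chunk 2: 'bdah' (positions 4-7)
  Chunk 3: 'd' (positions 8-8)
Total chunks: ceil(9 / 4) = 3

3


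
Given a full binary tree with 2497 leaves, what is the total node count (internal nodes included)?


Leaf nodes (terminals): 2497
Internal nodes = n - 1 = 2497 - 1 = 2496
Total = leaves + internal = 2497 + 2496 = 4993

4993


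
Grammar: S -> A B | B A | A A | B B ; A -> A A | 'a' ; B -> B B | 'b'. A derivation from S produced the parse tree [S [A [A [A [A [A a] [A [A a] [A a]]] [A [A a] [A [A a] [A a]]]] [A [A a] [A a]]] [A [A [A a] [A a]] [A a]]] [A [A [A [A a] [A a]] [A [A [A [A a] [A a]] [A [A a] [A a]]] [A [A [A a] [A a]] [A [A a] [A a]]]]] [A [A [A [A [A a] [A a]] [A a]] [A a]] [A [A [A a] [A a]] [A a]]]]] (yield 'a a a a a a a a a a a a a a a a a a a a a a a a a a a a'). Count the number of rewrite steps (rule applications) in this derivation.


Every bracketed nonterminal node [X ...] in the tree is produced by exactly one rule application.
Reading the tree off as a leftmost derivation:
  Step 1: S  =>  A A   (applied S -> A A)
  Step 2: A A  =>  A A A   (applied A -> A A)
  Step 3: A A A  =>  A A A A   (applied A -> A A)
  Step 4: A A A A  =>  A A A A A   (applied A -> A A)
  Step 5: A A A A A  =>  A A A A A A   (applied A -> A A)
  Step 6: A A A A A A  =>  a A A A A A   (applied A -> a)
  Step 7: a A A A A A  =>  a A A A A A A   (applied A -> A A)
  Step 8: a A A A A A A  =>  a a A A A A A   (applied A -> a)
  Step 9: a a A A A A A  =>  a a a A A A A   (applied A -> a)
  Step 10: a a a A A A A  =>  a a a A A A A A   (applied A -> A A)
  Step 11: a a a A A A A A  =>  a a a a A A A A   (applied A -> a)
  Step 12: a a a a A A A A  =>  a a a a A A A A A   (applied A -> A A)
  Step 13: a a a a A A A A A  =>  a a a a a A A A A   (applied A -> a)
  Step 14: a a a a a A A A A  =>  a a a a a a A A A   (applied A -> a)
  Step 15: a a a a a a A A A  =>  a a a a a a A A A A   (applied A -> A A)
  Step 16: a a a a a a A A A A  =>  a a a a a a a A A A   (applied A -> a)
  Step 17: a a a a a a a A A A  =>  a a a a a a a a A A   (applied A -> a)
  Step 18: a a a a a a a a A A  =>  a a a a a a a a A A A   (applied A -> A A)
  Step 19: a a a a a a a a A A A  =>  a a a a a a a a A A A A   (applied A -> A A)
  Step 20: a a a a a a a a A A A A  =>  a a a a a a a a a A A A   (applied A -> a)
  Step 21: a a a a a a a a a A A A  =>  a a a a a a a a a a A A   (applied A -> a)
  Step 22: a a a a a a a a a a A A  =>  a a a a a a a a a a a A   (applied A -> a)
  Step 23: a a a a a a a a a a a A  =>  a a a a a a a a a a a A A   (applied A -> A A)
  Step 24: a a a a a a a a a a a A A  =>  a a a a a a a a a a a A A A   (applied A -> A A)
  Step 25: a a a a a a a a a a a A A A  =>  a a a a a a a a a a a A A A A   (applied A -> A A)
  Step 26: a a a a a a a a a a a A A A A  =>  a a a a a a a a a a a a A A A   (applied A -> a)
  Step 27: a a a a a a a a a a a a A A A  =>  a a a a a a a a a a a a a A A   (applied A -> a)
  Step 28: a a a a a a a a a a a a a A A  =>  a a a a a a a a a a a a a A A A   (applied A -> A A)
  Step 29: a a a a a a a a a a a a a A A A  =>  a a a a a a a a a a a a a A A A A   (applied A -> A A)
  Step 30: a a a a a a a a a a a a a A A A A  =>  a a a a a a a a a a a a a A A A A A   (applied A -> A A)
  Step 31: a a a a a a a a a a a a a A A A A A  =>  a a a a a a a a a a a a a a A A A A   (applied A -> a)
  Step 32: a a a a a a a a a a a a a a A A A A  =>  a a a a a a a a a a a a a a a A A A   (applied A -> a)
  Step 33: a a a a a a a a a a a a a a a A A A  =>  a a a a a a a a a a a a a a a A A A A   (applied A -> A A)
  Step 34: a a a a a a a a a a a a a a a A A A A  =>  a a a a a a a a a a a a a a a a A A A   (applied A -> a)
  Step 35: a a a a a a a a a a a a a a a a A A A  =>  a a a a a a a a a a a a a a a a a A A   (applied A -> a)
  Step 36: a a a a a a a a a a a a a a a a a A A  =>  a a a a a a a a a a a a a a a a a A A A   (applied A -> A A)
  Step 37: a a a a a a a a a a a a a a a a a A A A  =>  a a a a a a a a a a a a a a a a a A A A A   (applied A -> A A)
  Step 38: a a a a a a a a a a a a a a a a a A A A A  =>  a a a a a a a a a a a a a a a a a a A A A   (applied A -> a)
  Step 39: a a a a a a a a a a a a a a a a a a A A A  =>  a a a a a a a a a a a a a a a a a a a A A   (applied A -> a)
  Step 40: a a a a a a a a a a a a a a a a a a a A A  =>  a a a a a a a a a a a a a a a a a a a A A A   (applied A -> A A)
  Step 41: a a a a a a a a a a a a a a a a a a a A A A  =>  a a a a a a a a a a a a a a a a a a a a A A   (applied A -> a)
  Step 42: a a a a a a a a a a a a a a a a a a a a A A  =>  a a a a a a a a a a a a a a a a a a a a a A   (applied A -> a)
  Step 43: a a a a a a a a a a a a a a a a a a a a a A  =>  a a a a a a a a a a a a a a a a a a a a a A A   (applied A -> A A)
  Step 44: a a a a a a a a a a a a a a a a a a a a a A A  =>  a a a a a a a a a a a a a a a a a a a a a A A A   (applied A -> A A)
  Step 45: a a a a a a a a a a a a a a a a a a a a a A A A  =>  a a a a a a a a a a a a a a a a a a a a a A A A A   (applied A -> A A)
  Step 46: a a a a a a a a a a a a a a a a a a a a a A A A A  =>  a a a a a a a a a a a a a a a a a a a a a A A A A A   (applied A -> A A)
  Step 47: a a a a a a a a a a a a a a a a a a a a a A A A A A  =>  a a a a a a a a a a a a a a a a a a a a a a A A A A   (applied A -> a)
  Step 48: a a a a a a a a a a a a a a a a a a a a a a A A A A  =>  a a a a a a a a a a a a a a a a a a a a a a a A A A   (applied A -> a)
  Step 49: a a a a a a a a a a a a a a a a a a a a a a a A A A  =>  a a a a a a a a a a a a a a a a a a a a a a a a A A   (applied A -> a)
  Step 50: a a a a a a a a a a a a a a a a a a a a a a a a A A  =>  a a a a a a a a a a a a a a a a a a a a a a a a a A   (applied A -> a)
  Step 51: a a a a a a a a a a a a a a a a a a a a a a a a a A  =>  a a a a a a a a a a a a a a a a a a a a a a a a a A A   (applied A -> A A)
  Step 52: a a a a a a a a a a a a a a a a a a a a a a a a a A A  =>  a a a a a a a a a a a a a a a a a a a a a a a a a A A A   (applied A -> A A)
  Step 53: a a a a a a a a a a a a a a a a a a a a a a a a a A A A  =>  a a a a a a a a a a a a a a a a a a a a a a a a a a A A   (applied A -> a)
  Step 54: a a a a a a a a a a a a a a a a a a a a a a a a a a A A  =>  a a a a a a a a a a a a a a a a a a a a a a a a a a a A   (applied A -> a)
  Step 55: a a a a a a a a a a a a a a a a a a a a a a a a a a a A  =>  a a a a a a a a a a a a a a a a a a a a a a a a a a a a   (applied A -> a)
Final yield: a a a a a a a a a a a a a a a a a a a a a a a a a a a a
Total rewrite steps: 55

55


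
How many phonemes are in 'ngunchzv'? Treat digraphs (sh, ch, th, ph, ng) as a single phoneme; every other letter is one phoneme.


Parsing 'ngunchzv' greedily, digraphs first:
  'ng' -> digraph (1 consonant phoneme) (phonemes so far: 1)
  'u' -> vowel phoneme (phonemes so far: 2)
  'n' -> consonant phoneme (phonemes so far: 3)
  'ch' -> digraph (1 consonant phoneme) (phonemes so far: 4)
  'z' -> consonant phoneme (phonemes so far: 5)
  'v' -> consonant phoneme (phonemes so far: 6)
Total phonemes: 6

6


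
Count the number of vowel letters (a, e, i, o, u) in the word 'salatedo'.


Scanning each character of 'salatedo':
  Position 1: 's' -> consonant (running count: 0)
  Position 2: 'a' -> vowel (running count: 1)
  Position 3: 'l' -> consonant (running count: 1)
  Position 4: 'a' -> vowel (running count: 2)
  Position 5: 't' -> consonant (running count: 2)
  Position 6: 'e' -> vowel (running count: 3)
  Position 7: 'd' -> consonant (running count: 3)
  Position 8: 'o' -> vowel (running count: 4)
Total vowels: 4

4


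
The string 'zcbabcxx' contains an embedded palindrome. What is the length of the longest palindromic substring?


Scanning 'zcbabcxx' for palindromic substrings.
Substring at positions 1-5: 'cbabc'.
Check: reverse('cbabc') = 'cbabc' -> palindrome confirmed.
Neighbouring characters ('z' / 'x') break symmetry, so it cannot extend further.
No longer palindromic substring exists; longest length = 5

5


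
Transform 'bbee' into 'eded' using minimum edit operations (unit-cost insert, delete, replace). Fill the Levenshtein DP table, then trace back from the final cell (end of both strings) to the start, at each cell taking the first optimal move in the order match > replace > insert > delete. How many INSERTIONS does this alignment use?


Edit distance = 3. Backtracking from cell (4, 4) with preference match > replace > insert > delete,
then listing the resulting alignment 'bbee' -> 'eded' left to right:
  Step 1: replace b->e
  Step 2: replace b->d
  Step 3: keep 'e'
  Step 4: replace e->d
Total insertions: 0

0


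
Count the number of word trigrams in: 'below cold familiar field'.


Word trigrams from [4] words:
  Trigram 1: (below cold familiar)
  Trigram 2: (cold familiar field)
Total word trigrams: 4 - 2 = 2

2


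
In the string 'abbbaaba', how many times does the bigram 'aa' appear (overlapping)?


Scanning 'abbbaaba' for bigram 'aa':
  Position 0: 'ab' -> no
  Position 1: 'bb' -> no
  Position 2: 'bb' -> no
  Position 3: 'ba' -> no
  Position 4: 'aa' -> MATCH
  Position 5: 'ab' -> no
  Position 6: 'ba' -> no
Total matches: 1

1


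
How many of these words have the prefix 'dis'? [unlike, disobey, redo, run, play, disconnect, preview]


Checking each word for prefix 'dis':
  'unlike' -> no (count: 0)
  'disobey' -> YES, starts with 'dis' (count: 1)
  'redo' -> no (count: 1)
  'run' -> no (count: 1)
  'play' -> no (count: 1)
  'disconnect' -> YES, starts with 'dis' (count: 2)
  'preview' -> no (count: 2)
Total with prefix 'dis': 2

2


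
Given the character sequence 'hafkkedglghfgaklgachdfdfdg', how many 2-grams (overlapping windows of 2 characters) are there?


String 'hafkkedglghfgaklgachdfdfdg' has length L = 26.
Number of overlapping n-grams = L - n + 1
Substituting: 26 - 2 + 1 = 25

25


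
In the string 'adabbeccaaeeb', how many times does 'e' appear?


Scanning 'adabbeccaaeeb' for 'e':
  Position 5: 'e' -> MATCH (count: 1)
  Position 10: 'e' -> MATCH (count: 2)
  Position 11: 'e' -> MATCH (count: 3)
Total occurrences of 'e': 3

3


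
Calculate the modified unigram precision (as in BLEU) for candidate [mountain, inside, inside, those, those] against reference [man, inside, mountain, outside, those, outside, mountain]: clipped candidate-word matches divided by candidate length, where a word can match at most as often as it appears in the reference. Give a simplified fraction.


Reference word counts: {'inside': 1, 'man': 1, 'mountain': 2, 'outside': 2, 'those': 1}
Checking each candidate word (with clipping):
  'mountain' -> in reference (ref count 2, used 1/2) -> match (matches: 1)
  'inside' -> in reference (ref count 1, used 1/1) -> match (matches: 2)
  'inside' -> ref count 1 already used up (1/1) -> clipped, no match (matches: 2)
  'those' -> in reference (ref count 1, used 1/1) -> match (matches: 3)
  'those' -> ref count 1 already used up (1/1) -> clipped, no match (matches: 3)
Clipped matches: 3, Candidate length: 5
Precision = 3/5

3/5


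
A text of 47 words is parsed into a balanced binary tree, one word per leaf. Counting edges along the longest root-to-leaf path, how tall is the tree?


In a balanced binary tree with n leaves the deepest leaf is ceil(log2(n)) edges below the root.
log2(47) = 5.5546
ceil(5.5546) = 6
height (edges) = 6

6


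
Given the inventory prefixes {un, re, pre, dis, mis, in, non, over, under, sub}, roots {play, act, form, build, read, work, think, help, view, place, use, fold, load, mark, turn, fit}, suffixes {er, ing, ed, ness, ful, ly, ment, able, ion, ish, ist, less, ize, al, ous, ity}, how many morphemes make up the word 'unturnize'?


Segmenting 'unturnize' against the inventory:
  'un' -> prefix (morpheme 1)
  'turn' -> root (morpheme 2)
  'ize' -> suffix (morpheme 3)
Total morphemes: 3

3


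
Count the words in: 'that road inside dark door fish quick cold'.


Counting words by splitting on spaces:
  Word 1: 'that'
  Word 2: 'road'
  Word 3: 'inside'
  Word 4: 'dark'
  Word 5: 'door'
  Word 6: 'fish'
  Word 7: 'quick'
  Word 8: 'cold'
Total words: 8

8


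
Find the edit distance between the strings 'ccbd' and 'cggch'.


Building DP table for s1='ccbd' (len 4) and s2='cggch' (len 5):
       c  g  g  c  h
    0  1  2  3  4  5
  c 1  0  1  2  3  4
  c 2  1  1  2  2  3
  b 3  2  2  2  3  3
  d 4  3  3  3  3  4
Edit distance = dp[4][5] = 4

4


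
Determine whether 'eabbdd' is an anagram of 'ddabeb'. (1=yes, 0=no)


Sort characters of 'eabbdd': 'abbdde'
Sort characters of 'ddabeb': 'abbdde'
Sorted forms match -> they ARE anagrams
Result: 1

1


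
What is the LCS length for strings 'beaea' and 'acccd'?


DP table for LCS of 'beaea' and 'acccd':
       a  c  c  c  d
    0  0  0  0  0  0
  b 0  0  0  0  0  0
  e 0  0  0  0  0  0
  a 0  1  1  1  1  1
  e 0  1  1  1  1  1
  a 0  1  1  1  1  1
LCS: 'a'
LCS length = 1

1


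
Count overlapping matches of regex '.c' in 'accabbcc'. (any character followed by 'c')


Pattern: .c means any character followed by 'c'.
Scanning 'accabbcc' position-by-position:
  Pos 0: window 'ac' -> MATCH
  Pos 1: window 'cc' -> MATCH
  Pos 2: window 'ca' -> no
  Pos 3: window 'ab' -> no
  Pos 4: window 'bb' -> no
  Pos 5: window 'bc' -> MATCH
  Pos 6: window 'cc' -> MATCH
  Pos 7: window 'c' -> no
Total matches: 4

4


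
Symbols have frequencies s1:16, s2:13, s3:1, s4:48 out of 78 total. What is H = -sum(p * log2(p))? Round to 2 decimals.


Computing entropy H = -sum(p_i * log2(p_i)):
  s1: p = 16/78 = 0.2051, -p*log2(p) = 0.4688
  s2: p = 13/78 = 0.1667, -p*log2(p) = 0.4308
  s3: p = 1/78 = 0.0128, -p*log2(p) = 0.0806
  s4: p = 48/78 = 0.6154, -p*log2(p) = 0.4310
H = sum of terms = 1.4112
Rounded to 2 decimals: 1.41

1.41


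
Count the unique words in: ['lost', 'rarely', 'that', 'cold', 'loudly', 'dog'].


Listing all tokens and tracking unique types:
  Token 1: 'lost' -> NEW (unique so far: 1)
  Token 2: 'rarely' -> NEW (unique so far: 2)
  Token 3: 'that' -> NEW (unique so far: 3)
  Token 4: 'cold' -> NEW (unique so far: 4)
  Token 5: 'loudly' -> NEW (unique so far: 5)
  Token 6: 'dog' -> NEW (unique so far: 6)
Unique types: ('cold', 'dog', 'lost', 'loudly', 'rarely', 'that')
Vocabulary size: 6

6


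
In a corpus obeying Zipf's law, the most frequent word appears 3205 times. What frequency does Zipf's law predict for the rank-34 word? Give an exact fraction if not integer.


Zipf's law: freq(rank) = f1 / rank
f1 = 3205, rank = 34
freq = 3205 / 34
GCD(3205, 34) = 1
Simplified: 3205/34

3205/34


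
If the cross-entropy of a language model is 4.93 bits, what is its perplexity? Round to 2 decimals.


Perplexity formula: PP = 2^H
H = 4.93
PP = 2^4.93
Decompose: 2^4.93 = 2^4 * 2^0.93
2^4 = 16, 2^0.93 ~ 1.9052760
PP ~ 16 * 1.9052760 = 30.4844160
Rounded to 2 decimals: 30.48

30.48


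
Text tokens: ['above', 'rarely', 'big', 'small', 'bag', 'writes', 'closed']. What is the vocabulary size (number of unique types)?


Listing all tokens and tracking unique types:
  Token 1: 'above' -> NEW (unique so far: 1)
  Token 2: 'rarely' -> NEW (unique so far: 2)
  Token 3: 'big' -> NEW (unique so far: 3)
  Token 4: 'small' -> NEW (unique so far: 4)
  Token 5: 'bag' -> NEW (unique so far: 5)
  Token 6: 'writes' -> NEW (unique so far: 6)
  Token 7: 'closed' -> NEW (unique so far: 7)
Unique types: ('above', 'bag', 'big', 'closed', 'rarely', 'small', 'writes')
Vocabulary size: 7

7


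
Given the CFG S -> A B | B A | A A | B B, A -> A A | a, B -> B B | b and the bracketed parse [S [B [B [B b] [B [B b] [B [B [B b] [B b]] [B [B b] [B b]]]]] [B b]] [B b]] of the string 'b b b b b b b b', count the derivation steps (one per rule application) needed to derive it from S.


Every bracketed nonterminal node [X ...] in the tree is produced by exactly one rule application.
Reading the tree off as a leftmost derivation:
  Step 1: S  =>  B B   (applied S -> B B)
  Step 2: B B  =>  B B B   (applied B -> B B)
  Step 3: B B B  =>  B B B B   (applied B -> B B)
  Step 4: B B B B  =>  b B B B   (applied B -> b)
  Step 5: b B B B  =>  b B B B B   (applied B -> B B)
  Step 6: b B B B B  =>  b b B B B   (applied B -> b)
  Step 7: b b B B B  =>  b b B B B B   (applied B -> B B)
  Step 8: b b B B B B  =>  b b B B B B B   (applied B -> B B)
  Step 9: b b B B B B B  =>  b b b B B B B   (applied B -> b)
  Step 10: b b b B B B B  =>  b b b b B B B   (applied B -> b)
  Step 11: b b b b B B B  =>  b b b b B B B B   (applied B -> B B)
  Step 12: b b b b B B B B  =>  b b b b b B B B   (applied B -> b)
  Step 13: b b b b b B B B  =>  b b b b b b B B   (applied B -> b)
  Step 14: b b b b b b B B  =>  b b b b b b b B   (applied B -> b)
  Step 15: b b b b b b b B  =>  b b b b b b b b   (applied B -> b)
Final yield: b b b b b b b b
Total rewrite steps: 15

15


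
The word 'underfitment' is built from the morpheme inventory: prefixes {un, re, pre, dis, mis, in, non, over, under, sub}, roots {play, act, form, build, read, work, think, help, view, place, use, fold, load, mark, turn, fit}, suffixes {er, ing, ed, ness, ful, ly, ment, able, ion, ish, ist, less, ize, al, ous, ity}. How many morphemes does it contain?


Segmenting 'underfitment' against the inventory:
  'under' -> prefix (morpheme 1)
  'fit' -> root (morpheme 2)
  'ment' -> suffix (morpheme 3)
Total morphemes: 3

3


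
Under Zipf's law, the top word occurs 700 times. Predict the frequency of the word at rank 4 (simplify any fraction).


Zipf's law: freq(rank) = f1 / rank
f1 = 700, rank = 4
freq = 700 / 4
= 175

175


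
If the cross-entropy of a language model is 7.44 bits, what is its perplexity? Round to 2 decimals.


Perplexity formula: PP = 2^H
H = 7.44
PP = 2^7.44
Decompose: 2^7.44 = 2^7 * 2^0.44
2^7 = 128, 2^0.44 ~ 1.3566043
PP ~ 128 * 1.3566043 = 173.6453504
Rounded to 2 decimals: 173.65

173.65


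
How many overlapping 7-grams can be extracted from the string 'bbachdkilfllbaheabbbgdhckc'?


String 'bbachdkilfllbaheabbbgdhckc' has length L = 26.
Number of overlapping n-grams = L - n + 1
Substituting: 26 - 7 + 1 = 20

20


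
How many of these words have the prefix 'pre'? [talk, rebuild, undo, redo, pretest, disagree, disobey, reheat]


Checking each word for prefix 'pre':
  'talk' -> no (count: 0)
  'rebuild' -> no (count: 0)
  'undo' -> no (count: 0)
  'redo' -> no (count: 0)
  'pretest' -> YES, starts with 'pre' (count: 1)
  'disagree' -> no (count: 1)
  'disobey' -> no (count: 1)
  'reheat' -> no (count: 1)
Total with prefix 'pre': 1

1


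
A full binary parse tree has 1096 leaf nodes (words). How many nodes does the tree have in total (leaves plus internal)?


Leaf nodes (terminals): 1096
Internal nodes = n - 1 = 1096 - 1 = 1095
Total = leaves + internal = 1096 + 1095 = 2191

2191


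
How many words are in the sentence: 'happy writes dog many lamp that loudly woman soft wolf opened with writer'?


Counting words by splitting on spaces:
  Word 1: 'happy'
  Word 2: 'writes'
  Word 3: 'dog'
  Word 4: 'many'
  Word 5: 'lamp'
  Word 6: 'that'
  Word 7: 'loudly'
  Word 8: 'woman'
  Word 9: 'soft'
  Word 10: 'wolf'
  Word 11: 'opened'
  Word 12: 'with'
  Word 13: 'writer'
Total words: 13

13


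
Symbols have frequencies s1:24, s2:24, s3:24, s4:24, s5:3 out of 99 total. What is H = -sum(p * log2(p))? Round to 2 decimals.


Computing entropy H = -sum(p_i * log2(p_i)):
  s1: p = 24/99 = 0.2424, -p*log2(p) = 0.4956
  s2: p = 24/99 = 0.2424, -p*log2(p) = 0.4956
  s3: p = 24/99 = 0.2424, -p*log2(p) = 0.4956
  s4: p = 24/99 = 0.2424, -p*log2(p) = 0.4956
  s5: p = 3/99 = 0.0303, -p*log2(p) = 0.1529
H = sum of terms = 2.1353
Rounded to 2 decimals: 2.14

2.14


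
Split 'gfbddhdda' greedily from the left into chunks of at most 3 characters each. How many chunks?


'gfbddhdda' has 9 characters.
Chunking with max size 3:
  Chunk 1: 'gfb' (positions 0-2)
  Chunk 2: 'ddh' (positions 3-5)
  Chunk 3: 'dda' (positions 6-8)
Total chunks: ceil(9 / 3) = 3

3


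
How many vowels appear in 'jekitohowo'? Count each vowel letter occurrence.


Scanning each character of 'jekitohowo':
  Position 1: 'j' -> consonant (running count: 0)
  Position 2: 'e' -> vowel (running count: 1)
  Position 3: 'k' -> consonant (running count: 1)
  Position 4: 'i' -> vowel (running count: 2)
  Position 5: 't' -> consonant (running count: 2)
  Position 6: 'o' -> vowel (running count: 3)
  Position 7: 'h' -> consonant (running count: 3)
  Position 8: 'o' -> vowel (running count: 4)
  Position 9: 'w' -> consonant (running count: 4)
  Position 10: 'o' -> vowel (running count: 5)
Total vowels: 5

5


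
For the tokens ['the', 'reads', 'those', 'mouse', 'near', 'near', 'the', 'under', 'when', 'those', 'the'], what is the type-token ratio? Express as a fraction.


Tokens: 11
Unique types: ('mouse', 'near', 'reads', 'the', 'those', 'under', 'when') = 7
TTR = 7/11
Already in lowest terms.

7/11


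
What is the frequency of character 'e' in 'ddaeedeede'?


Scanning 'ddaeedeede' for 'e':
  Position 3: 'e' -> MATCH (count: 1)
  Position 4: 'e' -> MATCH (count: 2)
  Position 6: 'e' -> MATCH (count: 3)
  Position 7: 'e' -> MATCH (count: 4)
  Position 9: 'e' -> MATCH (count: 5)
Total occurrences of 'e': 5

5


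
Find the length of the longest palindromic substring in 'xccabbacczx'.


Scanning 'xccabbacczx' for palindromic substrings.
Substring at positions 1-8: 'ccabbacc'.
Check: reverse('ccabbacc') = 'ccabbacc' -> palindrome confirmed.
Neighbouring characters ('x' / 'z') break symmetry, so it cannot extend further.
No longer palindromic substring exists; longest length = 8

8


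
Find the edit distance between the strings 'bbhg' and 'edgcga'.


Building DP table for s1='bbhg' (len 4) and s2='edgcga' (len 6):
       e  d  g  c  g  a
    0  1  2  3  4  5  6
  b 1  1  2  3  4  5  6
  b 2  2  2  3  4  5  6
  h 3  3  3  3  4  5  6
  g 4  4  4  3  4  4  5
Edit distance = dp[4][6] = 5

5


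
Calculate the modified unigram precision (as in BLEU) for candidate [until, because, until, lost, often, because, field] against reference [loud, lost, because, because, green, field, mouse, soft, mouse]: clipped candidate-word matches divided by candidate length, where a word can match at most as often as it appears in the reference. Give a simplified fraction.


Reference word counts: {'because': 2, 'field': 1, 'green': 1, 'lost': 1, 'loud': 1, 'mouse': 2, 'soft': 1}
Checking each candidate word (with clipping):
  'until' -> not in reference -> no match (matches: 0)
  'because' -> in reference (ref count 2, used 1/2) -> match (matches: 1)
  'until' -> not in reference -> no match (matches: 1)
  'lost' -> in reference (ref count 1, used 1/1) -> match (matches: 2)
  'often' -> not in reference -> no match (matches: 2)
  'because' -> in reference (ref count 2, used 2/2) -> match (matches: 3)
  'field' -> in reference (ref count 1, used 1/1) -> match (matches: 4)
Clipped matches: 4, Candidate length: 7
Precision = 4/7

4/7


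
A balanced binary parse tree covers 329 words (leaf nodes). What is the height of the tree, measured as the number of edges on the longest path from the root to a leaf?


In a balanced binary tree with n leaves the deepest leaf is ceil(log2(n)) edges below the root.
log2(329) = 8.3619
ceil(8.3619) = 9
height (edges) = 9

9


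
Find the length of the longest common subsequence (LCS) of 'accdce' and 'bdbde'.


DP table for LCS of 'accdce' and 'bdbde':
       b  d  b  d  e
    0  0  0  0  0  0
  a 0  0  0  0  0  0
  c 0  0  0  0  0  0
  c 0  0  0  0  0  0
  d 0  0  1  1  1  1
  c 0  0  1  1  1  1
  e 0  0  1  1  1  2
LCS: 'de'
LCS length = 2

2


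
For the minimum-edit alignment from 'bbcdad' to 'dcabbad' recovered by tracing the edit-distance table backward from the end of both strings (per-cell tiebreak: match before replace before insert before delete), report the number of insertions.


Edit distance = 5. Backtracking from cell (6, 7) with preference match > replace > insert > delete,
then listing the resulting alignment 'bbcdad' -> 'dcabbad' left to right:
  Step 1: insert 'd' [insertion #1]
  Step 2: replace b->c
  Step 3: replace b->a
  Step 4: replace c->b
  Step 5: replace d->b
  Step 6: keep 'a'
  Step 7: keep 'd'
Total insertions: 1

1


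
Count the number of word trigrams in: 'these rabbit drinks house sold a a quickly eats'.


Word trigrams from [9] words:
  Trigram 1: (these rabbit drinks)
  Trigram 2: (rabbit drinks house)
  Trigram 3: (drinks house sold)
  Trigram 4: (house sold a)
  Trigram 5: (sold a a)
  Trigram 6: (a a quickly)
  Trigram 7: (a quickly eats)
Total word trigrams: 9 - 2 = 7

7


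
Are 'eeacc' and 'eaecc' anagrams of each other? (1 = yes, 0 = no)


Sort characters of 'eeacc': 'accee'
Sort characters of 'eaecc': 'accee'
Sorted forms match -> they ARE anagrams
Result: 1

1


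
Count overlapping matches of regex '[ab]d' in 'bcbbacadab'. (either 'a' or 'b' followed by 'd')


Pattern: [ab]d means either 'a' or 'b' followed by 'd'.
Scanning 'bcbbacadab' position-by-position:
  Pos 0: window 'bc' -> no
  Pos 1: window 'cb' -> no
  Pos 2: window 'bb' -> no
  Pos 3: window 'ba' -> no
  Pos 4: window 'ac' -> no
  Pos 5: window 'ca' -> no
  Pos 6: window 'ad' -> MATCH
  Pos 7: window 'da' -> no
  Pos 8: window 'ab' -> no
  Pos 9: window 'b' -> no
Total matches: 1

1


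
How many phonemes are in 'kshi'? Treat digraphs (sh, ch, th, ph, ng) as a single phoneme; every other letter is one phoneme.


Parsing 'kshi' greedily, digraphs first:
  'k' -> consonant phoneme (phonemes so far: 1)
  'sh' -> digraph (1 consonant phoneme) (phonemes so far: 2)
  'i' -> vowel phoneme (phonemes so far: 3)
Total phonemes: 3

3


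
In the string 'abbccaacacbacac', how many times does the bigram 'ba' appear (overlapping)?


Scanning 'abbccaacacbacac' for bigram 'ba':
  Position 0: 'ab' -> no
  Position 1: 'bb' -> no
  Position 2: 'bc' -> no
  Position 3: 'cc' -> no
  Position 4: 'ca' -> no
  Position 5: 'aa' -> no
  Position 6: 'ac' -> no
  Position 7: 'ca' -> no
  Position 8: 'ac' -> no
  Position 9: 'cb' -> no
  Position 10: 'ba' -> MATCH
  Position 11: 'ac' -> no
  Position 12: 'ca' -> no
  Position 13: 'ac' -> no
Total matches: 1

1


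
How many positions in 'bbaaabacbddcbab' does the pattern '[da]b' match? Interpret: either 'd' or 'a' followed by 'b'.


Pattern: [da]b means either 'd' or 'a' followed by 'b'.
Scanning 'bbaaabacbddcbab' position-by-position:
  Pos 0: window 'bb' -> no
  Pos 1: window 'ba' -> no
  Pos 2: window 'aa' -> no
  Pos 3: window 'aa' -> no
  Pos 4: window 'ab' -> MATCH
  Pos 5: window 'ba' -> no
  Pos 6: window 'ac' -> no
  Pos 7: window 'cb' -> no
  Pos 8: window 'bd' -> no
  Pos 9: window 'dd' -> no
  Pos 10: window 'dc' -> no
  Pos 11: window 'cb' -> no
  Pos 12: window 'ba' -> no
  Pos 13: window 'ab' -> MATCH
  Pos 14: window 'b' -> no
Total matches: 2

2


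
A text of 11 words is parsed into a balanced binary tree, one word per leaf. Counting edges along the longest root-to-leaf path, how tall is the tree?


In a balanced binary tree with n leaves the deepest leaf is ceil(log2(n)) edges below the root.
log2(11) = 3.4594
ceil(3.4594) = 4
height (edges) = 4

4


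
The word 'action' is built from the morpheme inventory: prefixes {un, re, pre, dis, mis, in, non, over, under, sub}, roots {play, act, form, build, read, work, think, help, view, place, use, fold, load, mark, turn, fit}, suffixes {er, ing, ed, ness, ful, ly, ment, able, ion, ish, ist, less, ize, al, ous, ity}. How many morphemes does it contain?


Segmenting 'action' against the inventory:
  'act' -> root (morpheme 1)
  'ion' -> suffix (morpheme 2)
Total morphemes: 2

2


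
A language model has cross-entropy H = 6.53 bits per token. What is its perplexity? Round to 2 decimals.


Perplexity formula: PP = 2^H
H = 6.53
PP = 2^6.53
Decompose: 2^6.53 = 2^6 * 2^0.53
2^6 = 64, 2^0.53 ~ 1.4439292
PP ~ 64 * 1.4439292 = 92.4114688
Rounded to 2 decimals: 92.41

92.41


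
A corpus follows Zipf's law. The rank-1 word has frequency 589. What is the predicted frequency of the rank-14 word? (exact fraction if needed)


Zipf's law: freq(rank) = f1 / rank
f1 = 589, rank = 14
freq = 589 / 14
GCD(589, 14) = 1
Simplified: 589/14

589/14


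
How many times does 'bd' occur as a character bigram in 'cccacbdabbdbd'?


Scanning 'cccacbdabbdbd' for bigram 'bd':
  Position 0: 'cc' -> no
  Position 1: 'cc' -> no
  Position 2: 'ca' -> no
  Position 3: 'ac' -> no
  Position 4: 'cb' -> no
  Position 5: 'bd' -> MATCH
  Position 6: 'da' -> no
  Position 7: 'ab' -> no
  Position 8: 'bb' -> no
  Position 9: 'bd' -> MATCH
  Position 10: 'db' -> no
  Position 11: 'bd' -> MATCH
Total matches: 3

3


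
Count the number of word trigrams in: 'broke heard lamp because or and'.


Word trigrams from [6] words:
  Trigram 1: (broke heard lamp)
  Trigram 2: (heard lamp because)
  Trigram 3: (lamp because or)
  Trigram 4: (because or and)
Total word trigrams: 6 - 2 = 4

4


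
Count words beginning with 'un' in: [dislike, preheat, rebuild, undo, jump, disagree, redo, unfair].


Checking each word for prefix 'un':
  'dislike' -> no (count: 0)
  'preheat' -> no (count: 0)
  'rebuild' -> no (count: 0)
  'undo' -> YES, starts with 'un' (count: 1)
  'jump' -> no (count: 1)
  'disagree' -> no (count: 1)
  'redo' -> no (count: 1)
  'unfair' -> YES, starts with 'un' (count: 2)
Total with prefix 'un': 2

2


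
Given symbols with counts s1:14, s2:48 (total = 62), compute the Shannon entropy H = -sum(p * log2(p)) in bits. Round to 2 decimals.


Computing entropy H = -sum(p_i * log2(p_i)):
  s1: p = 14/62 = 0.2258, -p*log2(p) = 0.4848
  s2: p = 48/62 = 0.7742, -p*log2(p) = 0.2859
H = sum of terms = 0.7707
Rounded to 2 decimals: 0.77

0.77


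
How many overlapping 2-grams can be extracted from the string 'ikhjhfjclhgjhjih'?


String 'ikhjhfjclhgjhjih' has length L = 16.
Number of overlapping n-grams = L - n + 1
Substituting: 16 - 2 + 1 = 15

15


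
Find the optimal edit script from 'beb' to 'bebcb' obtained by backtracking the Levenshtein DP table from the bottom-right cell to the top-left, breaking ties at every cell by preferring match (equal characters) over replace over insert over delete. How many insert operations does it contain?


Edit distance = 2. Backtracking from cell (3, 5) with preference match > replace > insert > delete,
then listing the resulting alignment 'beb' -> 'bebcb' left to right:
  Step 1: keep 'b'
  Step 2: keep 'e'
  Step 3: insert 'b' [insertion #1]
  Step 4: insert 'c' [insertion #2]
  Step 5: keep 'b'
Total insertions: 2

2


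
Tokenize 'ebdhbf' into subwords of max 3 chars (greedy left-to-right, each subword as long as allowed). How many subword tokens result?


'ebdhbf' has 6 characters.
Chunking with max size 3:
  Chunk 1: 'ebd' (positions 0-2)
  Chunk 2: 'hbf' (positions 3-5)
Total chunks: ceil(6 / 3) = 2

2


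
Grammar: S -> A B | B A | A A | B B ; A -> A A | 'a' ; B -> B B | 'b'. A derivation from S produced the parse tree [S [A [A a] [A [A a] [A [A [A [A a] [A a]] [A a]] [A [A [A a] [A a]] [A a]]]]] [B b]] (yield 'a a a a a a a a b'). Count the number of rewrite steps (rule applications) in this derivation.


Every bracketed nonterminal node [X ...] in the tree is produced by exactly one rule application.
Reading the tree off as a leftmost derivation:
  Step 1: S  =>  A B   (applied S -> A B)
  Step 2: A B  =>  A A B   (applied A -> A A)
  Step 3: A A B  =>  a A B   (applied A -> a)
  Step 4: a A B  =>  a A A B   (applied A -> A A)
  Step 5: a A A B  =>  a a A B   (applied A -> a)
  Step 6: a a A B  =>  a a A A B   (applied A -> A A)
  Step 7: a a A A B  =>  a a A A A B   (applied A -> A A)
  Step 8: a a A A A B  =>  a a A A A A B   (applied A -> A A)
  Step 9: a a A A A A B  =>  a a a A A A B   (applied A -> a)
  Step 10: a a a A A A B  =>  a a a a A A B   (applied A -> a)
  Step 11: a a a a A A B  =>  a a a a a A B   (applied A -> a)
  Step 12: a a a a a A B  =>  a a a a a A A B   (applied A -> A A)
  Step 13: a a a a a A A B  =>  a a a a a A A A B   (applied A -> A A)
  Step 14: a a a a a A A A B  =>  a a a a a a A A B   (applied A -> a)
  Step 15: a a a a a a A A B  =>  a a a a a a a A B   (applied A -> a)
  Step 16: a a a a a a a A B  =>  a a a a a a a a B   (applied A -> a)
  Step 17: a a a a a a a a B  =>  a a a a a a a a b   (applied B -> b)
Final yield: a a a a a a a a b
Total rewrite steps: 17

17


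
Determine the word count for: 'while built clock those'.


Counting words by splitting on spaces:
  Word 1: 'while'
  Word 2: 'built'
  Word 3: 'clock'
  Word 4: 'those'
Total words: 4

4


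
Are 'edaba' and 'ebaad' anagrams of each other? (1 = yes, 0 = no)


Sort characters of 'edaba': 'aabde'
Sort characters of 'ebaad': 'aabde'
Sorted forms match -> they ARE anagrams
Result: 1

1


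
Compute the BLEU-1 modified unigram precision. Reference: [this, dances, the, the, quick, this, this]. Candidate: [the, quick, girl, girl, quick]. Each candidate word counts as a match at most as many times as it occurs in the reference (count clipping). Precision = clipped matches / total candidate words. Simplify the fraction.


Reference word counts: {'dances': 1, 'quick': 1, 'the': 2, 'this': 3}
Checking each candidate word (with clipping):
  'the' -> in reference (ref count 2, used 1/2) -> match (matches: 1)
  'quick' -> in reference (ref count 1, used 1/1) -> match (matches: 2)
  'girl' -> not in reference -> no match (matches: 2)
  'girl' -> not in reference -> no match (matches: 2)
  'quick' -> ref count 1 already used up (1/1) -> clipped, no match (matches: 2)
Clipped matches: 2, Candidate length: 5
Precision = 2/5

2/5


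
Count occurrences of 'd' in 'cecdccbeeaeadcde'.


Scanning 'cecdccbeeaeadcde' for 'd':
  Position 3: 'd' -> MATCH (count: 1)
  Position 12: 'd' -> MATCH (count: 2)
  Position 14: 'd' -> MATCH (count: 3)
Total occurrences of 'd': 3

3


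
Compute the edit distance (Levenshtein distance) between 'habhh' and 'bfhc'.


Building DP table for s1='habhh' (len 5) and s2='bfhc' (len 4):
       b  f  h  c
    0  1  2  3  4
  h 1  1  2  2  3
  a 2  2  2  3  3
  b 3  2  3  3  4
  h 4  3  3  3  4
  h 5  4  4  3  4
Edit distance = dp[5][4] = 4

4


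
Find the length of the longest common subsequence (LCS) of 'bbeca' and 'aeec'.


DP table for LCS of 'bbeca' and 'aeec':
       a  e  e  c
    0  0  0  0  0
  b 0  0  0  0  0
  b 0  0  0  0  0
  e 0  0  1  1  1
  c 0  0  1  1  2
  a 0  1  1  1  2
LCS: 'ec'
LCS length = 2

2


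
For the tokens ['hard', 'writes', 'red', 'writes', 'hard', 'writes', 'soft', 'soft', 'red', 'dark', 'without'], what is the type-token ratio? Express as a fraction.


Tokens: 11
Unique types: ('dark', 'hard', 'red', 'soft', 'without', 'writes') = 6
TTR = 6/11
Already in lowest terms.

6/11


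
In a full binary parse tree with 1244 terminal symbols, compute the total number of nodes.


Leaf nodes (terminals): 1244
Internal nodes = n - 1 = 1244 - 1 = 1243
Total = leaves + internal = 1244 + 1243 = 2487

2487


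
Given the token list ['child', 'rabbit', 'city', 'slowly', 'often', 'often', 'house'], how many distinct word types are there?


Listing all tokens and tracking unique types:
  Token 1: 'child' -> NEW (unique so far: 1)
  Token 2: 'rabbit' -> NEW (unique so far: 2)
  Token 3: 'city' -> NEW (unique so far: 3)
  Token 4: 'slowly' -> NEW (unique so far: 4)
  Token 5: 'often' -> NEW (unique so far: 5)
  Token 6: 'often' -> duplicate (unique so far: 5)
  Token 7: 'house' -> NEW (unique so far: 6)
Unique types: ('child', 'city', 'house', 'often', 'rabbit', 'slowly')
Vocabulary size: 6

6


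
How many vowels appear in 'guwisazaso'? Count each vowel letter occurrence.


Scanning each character of 'guwisazaso':
  Position 1: 'g' -> consonant (running count: 0)
  Position 2: 'u' -> vowel (running count: 1)
  Position 3: 'w' -> consonant (running count: 1)
  Position 4: 'i' -> vowel (running count: 2)
  Position 5: 's' -> consonant (running count: 2)
  Position 6: 'a' -> vowel (running count: 3)
  Position 7: 'z' -> consonant (running count: 3)
  Position 8: 'a' -> vowel (running count: 4)
  Position 9: 's' -> consonant (running count: 4)
  Position 10: 'o' -> vowel (running count: 5)
Total vowels: 5

5


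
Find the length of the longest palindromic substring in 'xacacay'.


Scanning 'xacacay' for palindromic substrings.
Substring at positions 1-5: 'acaca'.
Check: reverse('acaca') = 'acaca' -> palindrome confirmed.
Neighbouring characters ('x' / 'y') break symmetry, so it cannot extend further.
No longer palindromic substring exists; longest length = 5

5


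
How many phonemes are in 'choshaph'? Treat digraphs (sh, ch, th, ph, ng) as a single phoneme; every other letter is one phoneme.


Parsing 'choshaph' greedily, digraphs first:
  'ch' -> digraph (1 consonant phoneme) (phonemes so far: 1)
  'o' -> vowel phoneme (phonemes so far: 2)
  'sh' -> digraph (1 consonant phoneme) (phonemes so far: 3)
  'a' -> vowel phoneme (phonemes so far: 4)
  'ph' -> digraph (1 consonant phoneme) (phonemes so far: 5)
Total phonemes: 5

5


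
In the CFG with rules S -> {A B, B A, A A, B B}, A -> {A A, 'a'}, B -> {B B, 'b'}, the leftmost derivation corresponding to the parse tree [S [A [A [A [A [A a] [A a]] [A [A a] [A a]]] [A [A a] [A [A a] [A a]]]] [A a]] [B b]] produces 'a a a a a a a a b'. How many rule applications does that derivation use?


Every bracketed nonterminal node [X ...] in the tree is produced by exactly one rule application.
Reading the tree off as a leftmost derivation:
  Step 1: S  =>  A B   (applied S -> A B)
  Step 2: A B  =>  A A B   (applied A -> A A)
  Step 3: A A B  =>  A A A B   (applied A -> A A)
  Step 4: A A A B  =>  A A A A B   (applied A -> A A)
  Step 5: A A A A B  =>  A A A A A B   (applied A -> A A)
  Step 6: A A A A A B  =>  a A A A A B   (applied A -> a)
  Step 7: a A A A A B  =>  a a A A A B   (applied A -> a)
  Step 8: a a A A A B  =>  a a A A A A B   (applied A -> A A)
  Step 9: a a A A A A B  =>  a a a A A A B   (applied A -> a)
  Step 10: a a a A A A B  =>  a a a a A A B   (applied A -> a)
  Step 11: a a a a A A B  =>  a a a a A A A B   (applied A -> A A)
  Step 12: a a a a A A A B  =>  a a a a a A A B   (applied A -> a)
  Step 13: a a a a a A A B  =>  a a a a a A A A B   (applied A -> A A)
  Step 14: a a a a a A A A B  =>  a a a a a a A A B   (applied A -> a)
  Step 15: a a a a a a A A B  =>  a a a a a a a A B   (applied A -> a)
  Step 16: a a a a a a a A B  =>  a a a a a a a a B   (applied A -> a)
  Step 17: a a a a a a a a B  =>  a a a a a a a a b   (applied B -> b)
Final yield: a a a a a a a a b
Total rewrite steps: 17

17


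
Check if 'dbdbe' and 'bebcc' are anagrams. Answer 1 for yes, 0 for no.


Sort characters of 'dbdbe': 'bbdde'
Sort characters of 'bebcc': 'bbcce'
Sorted forms differ -> they are NOT anagrams
Result: 0

0


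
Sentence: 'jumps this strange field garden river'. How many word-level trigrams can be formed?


Word trigrams from [6] words:
  Trigram 1: (jumps this strange)
  Trigram 2: (this strange field)
  Trigram 3: (strange field garden)
  Trigram 4: (field garden river)
Total word trigrams: 6 - 2 = 4

4


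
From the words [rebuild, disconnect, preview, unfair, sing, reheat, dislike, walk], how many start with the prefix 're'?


Checking each word for prefix 're':
  'rebuild' -> YES, starts with 're' (count: 1)
  'disconnect' -> no (count: 1)
  'preview' -> no (count: 1)
  'unfair' -> no (count: 1)
  'sing' -> no (count: 1)
  'reheat' -> YES, starts with 're' (count: 2)
  'dislike' -> no (count: 2)
  'walk' -> no (count: 2)
Total with prefix 're': 2

2


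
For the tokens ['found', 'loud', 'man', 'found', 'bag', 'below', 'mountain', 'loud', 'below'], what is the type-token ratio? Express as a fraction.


Tokens: 9
Unique types: ('bag', 'below', 'found', 'loud', 'man', 'mountain') = 6
TTR = 6/9
Simplify: divide both by 3 -> 2/3
TTR = 2/3

2/3
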